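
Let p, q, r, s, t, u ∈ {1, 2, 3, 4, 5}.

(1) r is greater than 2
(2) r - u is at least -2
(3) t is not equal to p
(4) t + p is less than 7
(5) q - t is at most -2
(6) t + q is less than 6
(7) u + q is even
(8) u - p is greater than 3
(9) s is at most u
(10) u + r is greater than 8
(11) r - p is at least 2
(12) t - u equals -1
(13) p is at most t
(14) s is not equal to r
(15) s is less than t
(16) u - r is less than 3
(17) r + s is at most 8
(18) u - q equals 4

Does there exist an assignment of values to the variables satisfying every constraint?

The assignment p = 1, q = 1, r = 5, s = 1, t = 4, u = 5 works:
  constraint 2 holds since r - u = 0.
  constraint 4 holds since t + p = 5.
  constraint 5 holds since q - t = -3.
The rest check out directly.

Satisfiable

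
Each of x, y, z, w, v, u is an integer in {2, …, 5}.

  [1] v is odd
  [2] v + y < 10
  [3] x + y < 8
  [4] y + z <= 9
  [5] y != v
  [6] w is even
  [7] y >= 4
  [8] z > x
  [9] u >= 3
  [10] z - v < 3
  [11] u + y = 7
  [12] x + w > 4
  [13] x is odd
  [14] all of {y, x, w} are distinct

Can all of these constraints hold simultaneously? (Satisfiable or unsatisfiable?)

Satisfiable

Take x = 3, y = 4, z = 5, w = 2, v = 5, u = 3. Then constraint 2: v + y = 9; constraint 3: x + y = 7, and every other listed constraint is also met.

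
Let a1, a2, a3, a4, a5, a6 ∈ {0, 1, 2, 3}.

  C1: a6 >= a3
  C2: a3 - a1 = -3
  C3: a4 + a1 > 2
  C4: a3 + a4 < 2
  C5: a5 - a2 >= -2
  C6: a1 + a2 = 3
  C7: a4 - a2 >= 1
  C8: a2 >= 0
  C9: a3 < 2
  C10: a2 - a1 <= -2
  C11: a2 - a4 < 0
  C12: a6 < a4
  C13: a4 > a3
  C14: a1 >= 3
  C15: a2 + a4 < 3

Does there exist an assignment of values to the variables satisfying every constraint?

The assignment a1 = 3, a2 = 0, a3 = 0, a4 = 1, a5 = 1, a6 = 0 works:
  constraint 2 holds since a3 - a1 = -3.
  constraint 3 holds since a4 + a1 = 4.
The rest check out directly.

Satisfiable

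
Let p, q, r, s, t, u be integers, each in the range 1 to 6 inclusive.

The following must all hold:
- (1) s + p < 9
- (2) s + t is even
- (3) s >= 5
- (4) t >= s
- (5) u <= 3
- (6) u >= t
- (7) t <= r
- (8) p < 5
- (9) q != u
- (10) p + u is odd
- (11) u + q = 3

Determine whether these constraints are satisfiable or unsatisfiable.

Unsatisfiable

From constraints 3 and 4: t ≥ s and s ≥ 5, so t ≥ 5. From constraints 5 and 6: t ≤ u and u ≤ 3, so t ≤ 3. But 3 < 5, so no value of t works.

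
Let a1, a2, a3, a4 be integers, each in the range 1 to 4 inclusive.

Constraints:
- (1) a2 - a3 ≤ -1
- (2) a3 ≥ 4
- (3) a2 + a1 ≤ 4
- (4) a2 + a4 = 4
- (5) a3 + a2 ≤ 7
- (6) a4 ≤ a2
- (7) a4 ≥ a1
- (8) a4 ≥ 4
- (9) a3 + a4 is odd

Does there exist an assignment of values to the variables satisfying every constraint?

From constraint 2: a3 ≥ 4. From constraints 6 and 8: a2 ≥ a4 ≥ 4. Hence a3 + a2 ≥ 8. But constraint 5 requires a3 + a2 ≤ 7, and 7 < 8. Contradiction.

Unsatisfiable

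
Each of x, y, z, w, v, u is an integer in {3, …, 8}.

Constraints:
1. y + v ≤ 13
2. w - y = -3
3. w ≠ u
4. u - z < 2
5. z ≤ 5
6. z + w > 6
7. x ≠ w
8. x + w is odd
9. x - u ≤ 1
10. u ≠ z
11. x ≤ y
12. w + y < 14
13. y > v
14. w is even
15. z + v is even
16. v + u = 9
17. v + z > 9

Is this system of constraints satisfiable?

Satisfiable

One satisfying assignment is x = 3, y = 7, z = 4, w = 4, v = 6, u = 3.
For the less obvious constraints — constraint 1: y + v = 13; constraint 2: w - y = -3; constraint 4: u - z = -1 — and the others hold by inspection.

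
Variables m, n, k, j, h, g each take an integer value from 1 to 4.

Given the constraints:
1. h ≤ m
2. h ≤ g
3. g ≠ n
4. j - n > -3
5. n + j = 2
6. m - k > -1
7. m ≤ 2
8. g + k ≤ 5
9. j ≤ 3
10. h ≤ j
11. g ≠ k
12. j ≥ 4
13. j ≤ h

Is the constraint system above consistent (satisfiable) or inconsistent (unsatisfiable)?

Unsatisfiable

From constraints 12 and 13: h ≥ j and j ≥ 4, so h ≥ 4. From constraints 1 and 7: h ≤ m and m ≤ 2, so h ≤ 2. But 2 < 4, so no value of h works.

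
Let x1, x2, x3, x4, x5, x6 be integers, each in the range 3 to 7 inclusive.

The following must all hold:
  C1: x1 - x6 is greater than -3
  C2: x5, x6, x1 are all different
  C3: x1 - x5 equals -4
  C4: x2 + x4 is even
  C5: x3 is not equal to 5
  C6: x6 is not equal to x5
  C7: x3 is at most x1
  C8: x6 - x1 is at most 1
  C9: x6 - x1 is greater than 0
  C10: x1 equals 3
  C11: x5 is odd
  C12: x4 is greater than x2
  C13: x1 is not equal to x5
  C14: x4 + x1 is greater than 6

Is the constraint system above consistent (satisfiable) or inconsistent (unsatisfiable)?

Take x1 = 3, x2 = 4, x3 = 3, x4 = 6, x5 = 7, x6 = 4. Then constraint 1: x1 - x6 = -1; constraint 3: x1 - x5 = -4; constraint 8: x6 - x1 = 1, and every other listed constraint is also met.

Satisfiable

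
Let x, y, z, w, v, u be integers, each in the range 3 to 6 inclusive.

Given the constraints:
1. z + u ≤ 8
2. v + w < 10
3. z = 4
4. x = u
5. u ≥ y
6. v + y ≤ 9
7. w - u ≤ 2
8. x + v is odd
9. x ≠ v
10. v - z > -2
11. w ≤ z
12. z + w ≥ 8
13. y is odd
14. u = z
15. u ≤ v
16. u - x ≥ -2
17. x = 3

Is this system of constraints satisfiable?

Unsatisfiable

Constraint 17 fixes x = 3 and constraint 3 fixes z = 4. Constraints 4 and 14 give x = u = z, so x = z. But 3 ≠ 4 — contradiction.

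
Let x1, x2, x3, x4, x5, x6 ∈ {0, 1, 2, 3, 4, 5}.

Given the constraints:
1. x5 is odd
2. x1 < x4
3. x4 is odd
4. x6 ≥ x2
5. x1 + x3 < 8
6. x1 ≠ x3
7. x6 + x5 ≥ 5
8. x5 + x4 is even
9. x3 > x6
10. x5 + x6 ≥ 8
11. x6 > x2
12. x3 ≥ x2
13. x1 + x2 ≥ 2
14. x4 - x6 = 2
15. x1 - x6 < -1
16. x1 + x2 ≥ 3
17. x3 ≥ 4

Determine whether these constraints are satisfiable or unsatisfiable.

The assignment x1 = 1, x2 = 2, x3 = 5, x4 = 5, x5 = 5, x6 = 3 works:
  constraint 5 holds since x1 + x3 = 6.
  constraint 7 holds since x6 + x5 = 8.
The rest check out directly.

Satisfiable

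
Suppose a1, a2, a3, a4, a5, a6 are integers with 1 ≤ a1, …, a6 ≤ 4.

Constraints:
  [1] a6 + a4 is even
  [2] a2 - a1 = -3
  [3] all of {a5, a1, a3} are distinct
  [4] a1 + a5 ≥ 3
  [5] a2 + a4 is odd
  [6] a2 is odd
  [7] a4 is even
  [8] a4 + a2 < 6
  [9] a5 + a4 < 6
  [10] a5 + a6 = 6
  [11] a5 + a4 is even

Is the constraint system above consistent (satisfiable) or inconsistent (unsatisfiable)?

Satisfiable

Setting (a1, a2, a3, a4, a5, a6) = (4, 1, 3, 2, 2, 4) satisfies everything: constraint 2: a2 - a1 = -3; constraint 4: a1 + a5 = 6, and the others follow.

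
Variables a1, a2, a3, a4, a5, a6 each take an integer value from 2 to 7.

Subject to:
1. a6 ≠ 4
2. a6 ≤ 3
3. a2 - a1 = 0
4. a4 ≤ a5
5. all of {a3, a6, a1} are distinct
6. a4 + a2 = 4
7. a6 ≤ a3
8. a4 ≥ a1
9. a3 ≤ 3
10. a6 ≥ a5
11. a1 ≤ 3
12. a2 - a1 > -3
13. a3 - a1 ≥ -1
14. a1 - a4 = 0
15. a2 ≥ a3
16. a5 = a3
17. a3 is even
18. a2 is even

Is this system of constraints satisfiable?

Unsatisfiable

Constraints 2, 9, and 11 confine each of a3, a6, a1 to the 2 values {2, 3} (the domain already gives each ≥ 2).
Constraint 5 requires all 3 of them to be distinct, but only 2 values are available — impossible by the pigeonhole principle.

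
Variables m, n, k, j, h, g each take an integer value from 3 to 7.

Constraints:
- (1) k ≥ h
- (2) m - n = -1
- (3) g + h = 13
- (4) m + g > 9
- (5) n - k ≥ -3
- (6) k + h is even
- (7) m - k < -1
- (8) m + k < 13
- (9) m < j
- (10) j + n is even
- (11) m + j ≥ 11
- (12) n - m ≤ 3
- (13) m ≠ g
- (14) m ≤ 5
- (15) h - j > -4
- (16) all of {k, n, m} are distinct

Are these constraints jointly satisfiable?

Satisfiable

The assignment m = 4, n = 5, k = 6, j = 7, h = 6, g = 7 works:
  constraint 2 holds since m - n = -1.
  constraint 3 holds since g + h = 13.
The rest check out directly.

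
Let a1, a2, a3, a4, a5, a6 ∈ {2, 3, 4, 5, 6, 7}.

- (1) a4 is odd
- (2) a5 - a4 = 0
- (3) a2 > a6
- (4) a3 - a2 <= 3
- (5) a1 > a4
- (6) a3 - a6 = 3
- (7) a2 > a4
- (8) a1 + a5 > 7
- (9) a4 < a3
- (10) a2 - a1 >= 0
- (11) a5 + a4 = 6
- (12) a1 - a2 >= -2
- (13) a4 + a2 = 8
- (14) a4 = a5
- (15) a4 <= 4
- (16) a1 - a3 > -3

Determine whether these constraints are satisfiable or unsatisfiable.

Satisfiable

Try a1 = 5, a2 = 5, a3 = 6, a4 = 3, a5 = 3, a6 = 3.
Check constraint 2: a5 - a4 = 0; constraint 4: a3 - a2 = 1; constraint 6: a3 - a6 = 3. The remaining constraints are straightforward to verify.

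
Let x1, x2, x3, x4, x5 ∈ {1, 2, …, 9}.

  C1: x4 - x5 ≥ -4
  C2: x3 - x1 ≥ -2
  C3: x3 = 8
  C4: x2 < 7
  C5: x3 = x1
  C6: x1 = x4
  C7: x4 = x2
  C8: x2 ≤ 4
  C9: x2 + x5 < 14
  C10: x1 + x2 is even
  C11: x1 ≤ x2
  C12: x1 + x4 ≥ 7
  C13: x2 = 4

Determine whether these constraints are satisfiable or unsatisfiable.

Constraint 3 fixes x3 = 8 and constraint 13 fixes x2 = 4. Constraints 5, 6, and 7 give x3 = x1 = x4 = x2, so x3 = x2. But 8 ≠ 4 — contradiction.

Unsatisfiable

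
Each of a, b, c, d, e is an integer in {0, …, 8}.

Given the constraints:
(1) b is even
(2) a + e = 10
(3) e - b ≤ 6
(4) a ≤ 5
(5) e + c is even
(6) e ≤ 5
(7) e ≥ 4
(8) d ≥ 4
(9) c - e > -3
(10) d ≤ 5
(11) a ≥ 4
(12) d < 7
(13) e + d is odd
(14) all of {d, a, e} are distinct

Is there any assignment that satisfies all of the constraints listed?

Unsatisfiable

Constraints 4, 6, 7, 8, 10, and 11 confine each of d, a, e to the 2 values {4, 5}.
Constraint 14 requires all 3 of them to be distinct, but only 2 values are available — impossible by the pigeonhole principle.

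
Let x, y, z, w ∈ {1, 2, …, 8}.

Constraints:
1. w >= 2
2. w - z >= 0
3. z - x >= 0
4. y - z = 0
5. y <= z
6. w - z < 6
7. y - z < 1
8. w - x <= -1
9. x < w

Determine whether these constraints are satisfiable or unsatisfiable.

Constraints 2, 3, and 8 give x ≤ z, z ≤ w, w < x. Chaining: x ≤ z ≤ w < x, which forces x < x — impossible.

Unsatisfiable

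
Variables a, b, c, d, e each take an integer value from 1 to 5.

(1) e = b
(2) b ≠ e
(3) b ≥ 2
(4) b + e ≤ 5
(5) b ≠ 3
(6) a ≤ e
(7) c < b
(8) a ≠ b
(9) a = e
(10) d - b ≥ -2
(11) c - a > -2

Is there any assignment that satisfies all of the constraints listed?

From constraints 1 and 9, a = e = b, so a = b. But constraint 8 says a ≠ b. Contradiction.

Unsatisfiable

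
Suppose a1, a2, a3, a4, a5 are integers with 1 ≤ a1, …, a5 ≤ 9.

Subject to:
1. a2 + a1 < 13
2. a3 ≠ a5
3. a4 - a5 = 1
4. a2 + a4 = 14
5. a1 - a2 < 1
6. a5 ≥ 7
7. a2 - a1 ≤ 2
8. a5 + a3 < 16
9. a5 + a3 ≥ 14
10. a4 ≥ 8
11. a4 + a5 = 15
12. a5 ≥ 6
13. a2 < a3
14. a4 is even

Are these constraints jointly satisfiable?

Satisfiable

The assignment a1 = 6, a2 = 6, a3 = 8, a4 = 8, a5 = 7 works:
  constraint 1 holds since a2 + a1 = 12.
  constraint 3 holds since a4 - a5 = 1.
The rest check out directly.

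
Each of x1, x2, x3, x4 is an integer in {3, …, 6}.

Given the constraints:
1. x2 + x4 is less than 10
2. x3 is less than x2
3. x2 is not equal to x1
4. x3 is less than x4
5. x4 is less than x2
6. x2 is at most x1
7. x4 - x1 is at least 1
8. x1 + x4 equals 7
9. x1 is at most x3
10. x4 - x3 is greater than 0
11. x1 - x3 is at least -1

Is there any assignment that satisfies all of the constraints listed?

Constraints 5, 6, 9, and 10 give x1 ≤ x3, x3 < x4, x4 < x2, x2 ≤ x1. Chaining: x1 ≤ x3 < x4 < x2 ≤ x1, which forces x1 < x1 — impossible.

Unsatisfiable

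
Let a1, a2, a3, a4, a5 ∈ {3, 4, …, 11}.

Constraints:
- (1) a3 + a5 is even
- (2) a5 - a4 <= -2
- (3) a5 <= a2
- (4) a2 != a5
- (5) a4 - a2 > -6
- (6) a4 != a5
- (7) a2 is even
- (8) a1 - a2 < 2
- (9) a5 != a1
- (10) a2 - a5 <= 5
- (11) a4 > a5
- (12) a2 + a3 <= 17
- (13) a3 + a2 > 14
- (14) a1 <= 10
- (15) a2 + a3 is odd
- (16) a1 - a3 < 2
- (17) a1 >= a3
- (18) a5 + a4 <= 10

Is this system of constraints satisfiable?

Satisfiable

Take a1 = 8, a2 = 8, a3 = 7, a4 = 5, a5 = 3. Then constraint 2: a5 - a4 = -2; constraint 5: a4 - a2 = -3; constraint 8: a1 - a2 = 0, and every other listed constraint is also met.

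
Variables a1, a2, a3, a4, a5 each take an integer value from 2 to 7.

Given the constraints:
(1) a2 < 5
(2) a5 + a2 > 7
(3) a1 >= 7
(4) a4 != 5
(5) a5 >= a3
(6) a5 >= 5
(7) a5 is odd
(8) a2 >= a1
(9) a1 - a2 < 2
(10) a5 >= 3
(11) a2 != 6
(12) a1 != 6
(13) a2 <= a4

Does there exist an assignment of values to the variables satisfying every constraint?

Unsatisfiable

From constraints 3 and 8: a2 ≥ a1 and a1 ≥ 7, so a2 ≥ 7. From constraint 1: a2 ≤ 4. But 4 < 7, so no value of a2 works.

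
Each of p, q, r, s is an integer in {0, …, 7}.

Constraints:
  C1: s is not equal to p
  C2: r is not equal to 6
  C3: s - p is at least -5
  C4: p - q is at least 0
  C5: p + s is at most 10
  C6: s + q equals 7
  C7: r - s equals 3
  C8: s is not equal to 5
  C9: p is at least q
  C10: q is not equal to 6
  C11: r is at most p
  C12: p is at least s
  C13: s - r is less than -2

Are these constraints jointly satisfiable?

Take p = 5, q = 5, r = 5, s = 2. Then constraint 3: s - p = -3; constraint 4: p - q = 0, and every other listed constraint is also met.

Satisfiable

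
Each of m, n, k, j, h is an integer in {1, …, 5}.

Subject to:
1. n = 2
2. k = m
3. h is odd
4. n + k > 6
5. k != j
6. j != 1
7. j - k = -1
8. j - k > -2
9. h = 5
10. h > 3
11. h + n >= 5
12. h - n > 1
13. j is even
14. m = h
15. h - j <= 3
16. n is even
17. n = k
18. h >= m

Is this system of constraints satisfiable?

Unsatisfiable

Constraint 1 fixes n = 2 and constraint 9 fixes h = 5. Constraints 2, 14, and 17 give n = k = m = h, so n = h. But 2 ≠ 5 — contradiction.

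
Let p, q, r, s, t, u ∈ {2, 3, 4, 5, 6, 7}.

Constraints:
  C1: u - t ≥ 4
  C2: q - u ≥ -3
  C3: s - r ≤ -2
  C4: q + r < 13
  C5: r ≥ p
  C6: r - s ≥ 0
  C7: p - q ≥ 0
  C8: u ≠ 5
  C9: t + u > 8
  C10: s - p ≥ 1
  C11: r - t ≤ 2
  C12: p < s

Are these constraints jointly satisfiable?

Unsatisfiable

Constraints 1, 2, 3, 7, 10, and 11 give p − q ≥ 0, q − u ≥ -3, u − t ≥ 4, t − r ≥ -2, r − s ≥ 2, s − p ≥ 1.
Adding all 6 inequalities: the left sides telescope to 0, and the right sides sum to 0 + (-3) + 4 + (-2) + 2 + 1 = 2. So 0 ≥ 2, which is false.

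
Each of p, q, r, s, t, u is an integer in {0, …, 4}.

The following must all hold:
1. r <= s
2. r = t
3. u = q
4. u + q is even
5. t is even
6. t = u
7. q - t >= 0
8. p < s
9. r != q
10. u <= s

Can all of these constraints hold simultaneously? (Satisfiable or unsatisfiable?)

From constraints 2, 3, and 6, r = t = u = q, so r = q. But constraint 9 says r ≠ q. Contradiction.

Unsatisfiable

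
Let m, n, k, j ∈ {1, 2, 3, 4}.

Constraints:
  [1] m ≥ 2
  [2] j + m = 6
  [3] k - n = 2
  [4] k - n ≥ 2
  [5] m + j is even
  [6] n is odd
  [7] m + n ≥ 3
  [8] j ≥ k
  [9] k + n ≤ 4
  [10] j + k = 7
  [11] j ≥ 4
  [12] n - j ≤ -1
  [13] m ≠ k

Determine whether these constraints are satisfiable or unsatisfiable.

Try m = 2, n = 1, k = 3, j = 4.
Check constraint 2: j + m = 6; constraint 3: k - n = 2. The remaining constraints are straightforward to verify.

Satisfiable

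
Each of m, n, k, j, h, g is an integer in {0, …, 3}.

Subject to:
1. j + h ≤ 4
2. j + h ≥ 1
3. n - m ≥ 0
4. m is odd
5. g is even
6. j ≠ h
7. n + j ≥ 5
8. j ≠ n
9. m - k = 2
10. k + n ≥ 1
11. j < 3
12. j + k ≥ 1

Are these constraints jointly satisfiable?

Satisfiable

The assignment m = 3, n = 3, k = 1, j = 2, h = 1, g = 2 works:
  constraint 1 holds since j + h = 3.
  constraint 2 holds since j + h = 3.
The rest check out directly.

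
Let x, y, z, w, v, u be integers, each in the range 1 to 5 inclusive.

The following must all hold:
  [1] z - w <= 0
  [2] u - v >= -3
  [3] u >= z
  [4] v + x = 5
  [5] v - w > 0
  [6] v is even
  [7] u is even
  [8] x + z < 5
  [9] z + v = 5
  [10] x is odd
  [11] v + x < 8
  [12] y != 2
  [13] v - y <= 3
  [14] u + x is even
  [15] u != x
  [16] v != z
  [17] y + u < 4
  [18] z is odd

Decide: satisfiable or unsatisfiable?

Unsatisfiable

Constraint 7 makes u even and constraint 10 makes x odd, so u + x must be odd. Constraint 14 says u + x is even — contradiction.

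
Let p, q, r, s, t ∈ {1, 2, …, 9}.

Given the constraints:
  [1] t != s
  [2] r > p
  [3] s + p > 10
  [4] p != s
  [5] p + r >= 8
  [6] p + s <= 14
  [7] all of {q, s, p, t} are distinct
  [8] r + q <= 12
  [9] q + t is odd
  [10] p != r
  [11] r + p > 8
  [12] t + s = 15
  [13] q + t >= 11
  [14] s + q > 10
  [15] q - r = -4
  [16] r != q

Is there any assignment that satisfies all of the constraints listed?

One satisfying assignment is p = 3, q = 4, r = 8, s = 8, t = 7.
For the less obvious constraints — constraint 3: s + p = 11; constraint 5: p + r = 11; constraint 6: p + s = 11 — and the others hold by inspection.

Satisfiable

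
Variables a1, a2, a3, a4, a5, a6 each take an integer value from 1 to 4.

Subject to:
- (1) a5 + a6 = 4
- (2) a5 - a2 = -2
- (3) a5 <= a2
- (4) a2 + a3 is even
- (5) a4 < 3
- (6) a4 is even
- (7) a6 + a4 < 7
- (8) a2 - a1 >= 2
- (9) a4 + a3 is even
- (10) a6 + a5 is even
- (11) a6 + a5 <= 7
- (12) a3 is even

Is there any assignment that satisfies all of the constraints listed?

Satisfiable

Try a1 = 2, a2 = 4, a3 = 2, a4 = 2, a5 = 2, a6 = 2.
Check constraint 1: a5 + a6 = 4; constraint 2: a5 - a2 = -2. The remaining constraints are straightforward to verify.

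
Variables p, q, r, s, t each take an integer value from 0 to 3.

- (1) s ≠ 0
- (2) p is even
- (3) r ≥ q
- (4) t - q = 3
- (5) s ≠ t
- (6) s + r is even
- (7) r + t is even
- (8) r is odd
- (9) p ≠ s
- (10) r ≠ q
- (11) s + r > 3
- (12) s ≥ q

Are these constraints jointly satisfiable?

Setting (p, q, r, s, t) = (0, 0, 3, 1, 3) satisfies everything: constraint 4: t - q = 3; constraint 11: s + r = 4, and the others follow.

Satisfiable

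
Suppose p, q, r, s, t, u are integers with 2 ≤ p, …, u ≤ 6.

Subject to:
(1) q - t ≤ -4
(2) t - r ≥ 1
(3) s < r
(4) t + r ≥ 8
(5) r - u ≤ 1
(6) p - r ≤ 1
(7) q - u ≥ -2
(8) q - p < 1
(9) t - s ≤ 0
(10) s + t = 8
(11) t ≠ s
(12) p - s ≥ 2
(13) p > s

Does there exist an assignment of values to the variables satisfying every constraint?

Unsatisfiable

Constraints 1, 5, 6, 7, 9, and 12 give q − u ≥ -2, u − r ≥ -1, r − p ≥ -1, p − s ≥ 2, s − t ≥ 0, t − q ≥ 4.
Adding all 6 inequalities: the left sides telescope to 0, and the right sides sum to (-2) + (-1) + (-1) + 2 + 0 + 4 = 2. So 0 ≥ 2, which is false.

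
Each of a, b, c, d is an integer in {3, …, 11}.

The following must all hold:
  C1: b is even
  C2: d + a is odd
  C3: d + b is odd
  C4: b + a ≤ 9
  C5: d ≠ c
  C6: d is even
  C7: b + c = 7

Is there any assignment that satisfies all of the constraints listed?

Constraint 6 makes d even and constraint 1 makes b even, so d + b must be even. Constraint 3 says d + b is odd — contradiction.

Unsatisfiable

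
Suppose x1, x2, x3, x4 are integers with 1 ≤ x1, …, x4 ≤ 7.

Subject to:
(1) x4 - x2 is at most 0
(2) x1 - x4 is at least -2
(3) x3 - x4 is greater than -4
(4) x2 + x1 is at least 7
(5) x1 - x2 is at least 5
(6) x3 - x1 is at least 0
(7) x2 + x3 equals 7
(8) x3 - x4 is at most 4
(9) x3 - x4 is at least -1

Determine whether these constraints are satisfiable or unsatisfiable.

Constraints 1, 5, 6, and 8 give x2 − x4 ≥ 0, x4 − x3 ≥ -4, x3 − x1 ≥ 0, x1 − x2 ≥ 5.
Adding all 4 inequalities: the left sides telescope to 0, and the right sides sum to 0 + (-4) + 0 + 5 = 1. So 0 ≥ 1, which is false.

Unsatisfiable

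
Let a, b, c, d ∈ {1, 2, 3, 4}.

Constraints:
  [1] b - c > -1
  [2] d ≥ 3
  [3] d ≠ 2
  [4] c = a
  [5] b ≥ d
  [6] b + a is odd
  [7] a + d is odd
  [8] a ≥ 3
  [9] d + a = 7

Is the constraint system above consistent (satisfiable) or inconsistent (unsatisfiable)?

The assignment a = 3, b = 4, c = 3, d = 4 works:
  constraint 1 holds since b - c = 1.
  constraint 9 holds since d + a = 7.
The rest check out directly.

Satisfiable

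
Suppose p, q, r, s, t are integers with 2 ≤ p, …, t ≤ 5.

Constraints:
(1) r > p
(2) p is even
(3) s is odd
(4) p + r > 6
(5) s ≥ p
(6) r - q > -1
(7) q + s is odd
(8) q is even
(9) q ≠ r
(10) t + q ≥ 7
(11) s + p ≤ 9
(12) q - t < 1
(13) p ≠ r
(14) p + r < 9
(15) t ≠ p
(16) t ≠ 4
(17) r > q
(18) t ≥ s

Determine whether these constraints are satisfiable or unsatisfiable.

Satisfiable

Try p = 2, q = 4, r = 5, s = 5, t = 5.
Check constraint 4: p + r = 7; constraint 6: r - q = 1; constraint 10: t + q = 9. The remaining constraints are straightforward to verify.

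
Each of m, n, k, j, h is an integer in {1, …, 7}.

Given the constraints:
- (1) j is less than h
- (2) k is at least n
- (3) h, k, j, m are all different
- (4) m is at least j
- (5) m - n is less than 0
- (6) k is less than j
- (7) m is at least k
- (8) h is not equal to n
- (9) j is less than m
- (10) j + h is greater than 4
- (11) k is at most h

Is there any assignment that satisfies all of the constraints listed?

Constraints 2, 5, 6, and 9 give j < m, m < n, n ≤ k, k < j. Chaining: j < m < n ≤ k < j, which forces j < j — impossible.

Unsatisfiable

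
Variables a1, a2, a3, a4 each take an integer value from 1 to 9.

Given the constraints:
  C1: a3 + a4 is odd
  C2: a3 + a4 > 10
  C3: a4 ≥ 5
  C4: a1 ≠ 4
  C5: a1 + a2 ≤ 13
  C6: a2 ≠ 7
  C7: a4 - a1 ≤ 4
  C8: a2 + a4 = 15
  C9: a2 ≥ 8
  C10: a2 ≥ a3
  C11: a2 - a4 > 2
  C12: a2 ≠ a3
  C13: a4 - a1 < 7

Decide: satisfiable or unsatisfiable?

Satisfiable

Take a1 = 2, a2 = 9, a3 = 7, a4 = 6. Then constraint 2: a3 + a4 = 13; constraint 5: a1 + a2 = 11; constraint 7: a4 - a1 = 4, and every other listed constraint is also met.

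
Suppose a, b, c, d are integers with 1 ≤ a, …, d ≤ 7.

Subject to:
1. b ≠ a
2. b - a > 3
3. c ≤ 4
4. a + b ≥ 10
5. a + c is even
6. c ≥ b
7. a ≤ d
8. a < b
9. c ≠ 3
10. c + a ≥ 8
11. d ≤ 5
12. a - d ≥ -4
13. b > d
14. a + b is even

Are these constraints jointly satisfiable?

From constraints 7 and 11: a ≤ d ≤ 5. From constraints 3 and 6: b ≤ c ≤ 4. Hence a + b ≤ 9. But constraint 4 requires a + b ≥ 10, and 10 > 9. Contradiction.

Unsatisfiable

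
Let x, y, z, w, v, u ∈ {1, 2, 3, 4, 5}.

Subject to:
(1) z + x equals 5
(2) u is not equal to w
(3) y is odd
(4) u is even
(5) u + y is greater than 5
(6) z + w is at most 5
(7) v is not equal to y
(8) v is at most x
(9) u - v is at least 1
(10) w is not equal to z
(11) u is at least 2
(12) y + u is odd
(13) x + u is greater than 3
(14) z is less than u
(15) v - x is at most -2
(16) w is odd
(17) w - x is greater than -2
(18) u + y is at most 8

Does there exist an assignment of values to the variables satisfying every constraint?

Satisfiable

Take x = 4, y = 5, z = 1, w = 3, v = 1, u = 2. Then constraint 1: z + x = 5; constraint 5: u + y = 7, and every other listed constraint is also met.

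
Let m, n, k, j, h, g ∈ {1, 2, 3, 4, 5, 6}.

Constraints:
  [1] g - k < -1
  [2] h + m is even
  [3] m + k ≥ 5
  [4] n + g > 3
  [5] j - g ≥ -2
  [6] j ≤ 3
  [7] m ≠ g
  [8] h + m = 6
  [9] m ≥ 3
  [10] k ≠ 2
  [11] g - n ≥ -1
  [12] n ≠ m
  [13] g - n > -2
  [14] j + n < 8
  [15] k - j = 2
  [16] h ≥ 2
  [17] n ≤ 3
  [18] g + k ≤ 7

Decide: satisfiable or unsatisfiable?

One satisfying assignment is m = 4, n = 3, k = 4, j = 2, h = 2, g = 2.
For the less obvious constraints — constraint 1: g - k = -2; constraint 3: m + k = 8; constraint 4: n + g = 5 — and the others hold by inspection.

Satisfiable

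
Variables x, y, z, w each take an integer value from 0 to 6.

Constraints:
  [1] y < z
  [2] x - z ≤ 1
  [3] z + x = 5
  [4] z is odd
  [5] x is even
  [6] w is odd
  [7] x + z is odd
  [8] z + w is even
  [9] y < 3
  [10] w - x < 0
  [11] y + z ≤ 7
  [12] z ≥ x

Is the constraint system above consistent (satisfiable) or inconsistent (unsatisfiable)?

Setting (x, y, z, w) = (2, 1, 3, 1) satisfies everything: constraint 2: x - z = -1; constraint 3: z + x = 5; constraint 10: w - x = -1, and the others follow.

Satisfiable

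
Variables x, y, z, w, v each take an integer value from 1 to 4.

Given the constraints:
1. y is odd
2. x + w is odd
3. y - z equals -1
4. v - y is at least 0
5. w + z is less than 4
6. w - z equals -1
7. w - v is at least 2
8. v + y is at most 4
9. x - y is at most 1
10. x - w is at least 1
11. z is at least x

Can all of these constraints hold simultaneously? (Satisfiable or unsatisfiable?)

Constraints 4, 7, 9, and 10 give x − w ≥ 1, w − v ≥ 2, v − y ≥ 0, y − x ≥ -1.
Adding all 4 inequalities: the left sides telescope to 0, and the right sides sum to 1 + 2 + 0 + (-1) = 2. So 0 ≥ 2, which is false.

Unsatisfiable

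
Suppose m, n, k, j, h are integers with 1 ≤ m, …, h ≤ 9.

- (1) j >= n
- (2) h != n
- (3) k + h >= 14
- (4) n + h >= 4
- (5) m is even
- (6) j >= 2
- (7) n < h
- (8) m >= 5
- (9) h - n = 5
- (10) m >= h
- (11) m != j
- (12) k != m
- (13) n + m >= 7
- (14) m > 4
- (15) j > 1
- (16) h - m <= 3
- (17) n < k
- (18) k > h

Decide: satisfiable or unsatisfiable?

Satisfiable

Take m = 6, n = 1, k = 9, j = 9, h = 6. Then constraint 3: k + h = 15; constraint 4: n + h = 7, and every other listed constraint is also met.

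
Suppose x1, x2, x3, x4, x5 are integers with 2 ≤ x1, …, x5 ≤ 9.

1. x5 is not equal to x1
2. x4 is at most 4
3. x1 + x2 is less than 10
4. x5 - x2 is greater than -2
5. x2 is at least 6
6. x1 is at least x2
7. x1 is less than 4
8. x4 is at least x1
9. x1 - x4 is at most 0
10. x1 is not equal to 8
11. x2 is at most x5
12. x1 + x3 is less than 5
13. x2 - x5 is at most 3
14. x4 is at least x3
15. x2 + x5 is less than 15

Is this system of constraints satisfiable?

From constraints 5 and 6: x1 ≥ x2 and x2 ≥ 6, so x1 ≥ 6. From constraints 2 and 8: x1 ≤ x4 and x4 ≤ 4, so x1 ≤ 4. But 4 < 6, so no value of x1 works.

Unsatisfiable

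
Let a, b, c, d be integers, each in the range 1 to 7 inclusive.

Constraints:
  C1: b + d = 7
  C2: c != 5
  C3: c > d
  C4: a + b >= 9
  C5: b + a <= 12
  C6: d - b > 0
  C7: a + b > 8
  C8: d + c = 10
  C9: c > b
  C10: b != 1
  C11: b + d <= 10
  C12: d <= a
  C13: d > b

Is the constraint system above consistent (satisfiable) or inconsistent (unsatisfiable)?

One satisfying assignment is a = 6, b = 3, c = 6, d = 4.
For the less obvious constraints — constraint 1: b + d = 7; constraint 4: a + b = 9 — and the others hold by inspection.

Satisfiable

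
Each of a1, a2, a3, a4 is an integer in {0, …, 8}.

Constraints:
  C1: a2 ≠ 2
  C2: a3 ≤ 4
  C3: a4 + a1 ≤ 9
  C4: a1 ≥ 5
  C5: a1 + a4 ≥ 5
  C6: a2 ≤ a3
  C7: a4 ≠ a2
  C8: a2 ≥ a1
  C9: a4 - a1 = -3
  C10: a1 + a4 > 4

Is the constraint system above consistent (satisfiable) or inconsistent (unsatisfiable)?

Unsatisfiable

From constraints 4 and 8: a2 ≥ a1 and a1 ≥ 5, so a2 ≥ 5. From constraints 2 and 6: a2 ≤ a3 and a3 ≤ 4, so a2 ≤ 4. But 4 < 5, so no value of a2 works.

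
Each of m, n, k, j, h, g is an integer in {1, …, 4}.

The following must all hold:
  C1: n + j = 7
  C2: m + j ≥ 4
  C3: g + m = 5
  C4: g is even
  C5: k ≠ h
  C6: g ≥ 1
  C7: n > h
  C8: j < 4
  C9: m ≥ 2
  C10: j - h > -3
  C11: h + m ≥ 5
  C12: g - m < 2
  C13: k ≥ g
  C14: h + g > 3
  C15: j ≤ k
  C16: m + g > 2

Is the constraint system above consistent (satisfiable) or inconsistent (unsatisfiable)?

Try m = 3, n = 4, k = 4, j = 3, h = 3, g = 2.
Check constraint 1: n + j = 7; constraint 2: m + j = 6. The remaining constraints are straightforward to verify.

Satisfiable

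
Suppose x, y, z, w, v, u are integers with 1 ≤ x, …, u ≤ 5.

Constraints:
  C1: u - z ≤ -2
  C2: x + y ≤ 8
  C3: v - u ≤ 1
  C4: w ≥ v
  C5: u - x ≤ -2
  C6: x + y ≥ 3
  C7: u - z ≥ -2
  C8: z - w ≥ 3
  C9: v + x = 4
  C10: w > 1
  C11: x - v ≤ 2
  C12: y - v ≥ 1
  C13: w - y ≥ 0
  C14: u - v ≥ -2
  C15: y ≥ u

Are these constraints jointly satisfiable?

Constraints 5, 7, 8, 11, 12, and 13 give z − w ≥ 3, w − y ≥ 0, y − v ≥ 1, v − x ≥ -2, x − u ≥ 2, u − z ≥ -2.
Adding all 6 inequalities: the left sides telescope to 0, and the right sides sum to 3 + 0 + 1 + (-2) + 2 + (-2) = 2. So 0 ≥ 2, which is false.

Unsatisfiable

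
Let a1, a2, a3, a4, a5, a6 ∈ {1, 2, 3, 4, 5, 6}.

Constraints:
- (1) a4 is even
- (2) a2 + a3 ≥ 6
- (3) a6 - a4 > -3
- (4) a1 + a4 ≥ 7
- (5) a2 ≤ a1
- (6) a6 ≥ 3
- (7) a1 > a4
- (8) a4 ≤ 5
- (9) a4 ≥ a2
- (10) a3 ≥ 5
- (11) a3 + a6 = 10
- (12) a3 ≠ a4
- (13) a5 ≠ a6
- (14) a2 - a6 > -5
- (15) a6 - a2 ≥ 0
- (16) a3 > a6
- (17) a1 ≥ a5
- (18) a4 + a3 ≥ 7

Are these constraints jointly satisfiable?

Try a1 = 5, a2 = 1, a3 = 6, a4 = 4, a5 = 5, a6 = 4.
Check constraint 2: a2 + a3 = 7; constraint 3: a6 - a4 = 0; constraint 4: a1 + a4 = 9. The remaining constraints are straightforward to verify.

Satisfiable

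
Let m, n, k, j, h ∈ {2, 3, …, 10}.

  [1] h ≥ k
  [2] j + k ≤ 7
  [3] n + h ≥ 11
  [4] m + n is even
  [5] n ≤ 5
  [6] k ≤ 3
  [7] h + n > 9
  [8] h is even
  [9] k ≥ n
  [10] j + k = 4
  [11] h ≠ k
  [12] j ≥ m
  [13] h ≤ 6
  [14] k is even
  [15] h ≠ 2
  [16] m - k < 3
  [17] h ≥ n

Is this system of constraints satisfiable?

From constraints 6 and 9: n ≤ k ≤ 3. From constraint 13: h ≤ 6. Hence n + h ≤ 9. But constraint 3 requires n + h ≥ 11, and 11 > 9. Contradiction.

Unsatisfiable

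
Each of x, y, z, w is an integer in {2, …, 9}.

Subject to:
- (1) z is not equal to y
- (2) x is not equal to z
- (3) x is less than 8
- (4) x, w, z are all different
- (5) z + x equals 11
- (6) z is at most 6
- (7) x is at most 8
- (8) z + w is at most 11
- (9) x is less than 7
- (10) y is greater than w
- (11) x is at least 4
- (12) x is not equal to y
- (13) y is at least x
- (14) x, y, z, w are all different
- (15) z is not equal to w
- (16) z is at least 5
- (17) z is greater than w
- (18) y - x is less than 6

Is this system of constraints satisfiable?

Satisfiable

Try x = 5, y = 9, z = 6, w = 3.
Check constraint 5: z + x = 11; constraint 8: z + w = 9; constraint 18: y - x = 4. The remaining constraints are straightforward to verify.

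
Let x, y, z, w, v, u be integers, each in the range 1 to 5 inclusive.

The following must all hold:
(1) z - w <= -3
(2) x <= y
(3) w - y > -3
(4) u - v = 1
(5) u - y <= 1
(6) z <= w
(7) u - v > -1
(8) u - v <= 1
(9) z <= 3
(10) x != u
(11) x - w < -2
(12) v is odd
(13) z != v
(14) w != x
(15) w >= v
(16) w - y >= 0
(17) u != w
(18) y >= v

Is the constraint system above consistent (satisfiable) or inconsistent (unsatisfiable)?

Try x = 2, y = 5, z = 1, w = 5, v = 3, u = 4.
Check constraint 1: z - w = -4; constraint 3: w - y = 0. The remaining constraints are straightforward to verify.

Satisfiable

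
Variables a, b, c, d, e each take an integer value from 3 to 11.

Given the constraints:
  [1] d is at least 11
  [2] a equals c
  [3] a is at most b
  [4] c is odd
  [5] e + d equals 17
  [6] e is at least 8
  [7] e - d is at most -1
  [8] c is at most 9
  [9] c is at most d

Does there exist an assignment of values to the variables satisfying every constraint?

Unsatisfiable

From constraint 6: e ≥ 8. From constraint 1: d ≥ 11. Hence e + d ≥ 19. But constraint 5 requires e + d = 17, and 17 < 19. Contradiction.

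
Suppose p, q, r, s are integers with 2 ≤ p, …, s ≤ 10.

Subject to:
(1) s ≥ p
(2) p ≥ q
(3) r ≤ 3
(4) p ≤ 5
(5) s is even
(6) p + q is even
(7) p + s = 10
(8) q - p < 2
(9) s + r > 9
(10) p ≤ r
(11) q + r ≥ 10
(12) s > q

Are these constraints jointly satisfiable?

From constraints 2 and 4: q ≤ p ≤ 5. From constraint 3: r ≤ 3. Hence q + r ≤ 8. But constraint 11 requires q + r ≥ 10, and 10 > 8. Contradiction.

Unsatisfiable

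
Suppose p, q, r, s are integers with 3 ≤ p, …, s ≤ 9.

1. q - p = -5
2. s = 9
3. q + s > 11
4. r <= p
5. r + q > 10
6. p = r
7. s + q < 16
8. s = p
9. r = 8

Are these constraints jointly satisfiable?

Constraint 2 fixes s = 9 and constraint 9 fixes r = 8. Constraints 6 and 8 give s = p = r, so s = r. But 9 ≠ 8 — contradiction.

Unsatisfiable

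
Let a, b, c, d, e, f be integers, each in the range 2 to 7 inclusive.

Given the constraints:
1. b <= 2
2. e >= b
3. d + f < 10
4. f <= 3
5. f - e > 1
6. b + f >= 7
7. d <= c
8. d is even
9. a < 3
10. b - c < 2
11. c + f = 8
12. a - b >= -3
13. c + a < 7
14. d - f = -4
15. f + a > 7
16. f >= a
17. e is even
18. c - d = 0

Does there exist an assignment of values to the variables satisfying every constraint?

From constraint 1: b ≤ 2. From constraint 4: f ≤ 3. Hence b + f ≤ 5. But constraint 6 requires b + f ≥ 7, and 7 > 5. Contradiction.

Unsatisfiable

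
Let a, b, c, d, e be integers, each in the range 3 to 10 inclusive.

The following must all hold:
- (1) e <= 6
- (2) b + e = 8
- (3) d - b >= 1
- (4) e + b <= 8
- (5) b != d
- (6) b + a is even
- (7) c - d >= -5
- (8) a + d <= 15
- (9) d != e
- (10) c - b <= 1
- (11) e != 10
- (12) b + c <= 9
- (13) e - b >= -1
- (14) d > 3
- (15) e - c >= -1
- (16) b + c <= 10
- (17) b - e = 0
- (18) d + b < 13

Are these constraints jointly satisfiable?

The assignment a = 4, b = 4, c = 5, d = 8, e = 4 works:
  constraint 2 holds since b + e = 8.
  constraint 3 holds since d - b = 4.
  constraint 4 holds since e + b = 8.
The rest check out directly.

Satisfiable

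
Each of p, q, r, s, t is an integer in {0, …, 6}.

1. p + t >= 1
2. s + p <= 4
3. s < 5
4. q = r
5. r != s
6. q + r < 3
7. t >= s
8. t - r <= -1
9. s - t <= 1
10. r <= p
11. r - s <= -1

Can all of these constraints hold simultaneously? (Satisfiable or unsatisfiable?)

Constraints 8, 9, and 11 give t − s ≥ -1, s − r ≥ 1, r − t ≥ 1.
Adding all 3 inequalities: the left sides telescope to 0, and the right sides sum to (-1) + 1 + 1 = 1. So 0 ≥ 1, which is false.

Unsatisfiable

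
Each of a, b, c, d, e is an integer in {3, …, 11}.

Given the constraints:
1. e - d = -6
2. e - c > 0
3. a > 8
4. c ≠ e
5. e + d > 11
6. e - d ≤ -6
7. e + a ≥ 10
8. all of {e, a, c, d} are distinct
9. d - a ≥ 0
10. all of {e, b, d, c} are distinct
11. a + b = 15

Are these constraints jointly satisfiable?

Take a = 9, b = 6, c = 3, d = 10, e = 4. Then constraint 1: e - d = -6; constraint 2: e - c = 1; constraint 5: e + d = 14, and every other listed constraint is also met.

Satisfiable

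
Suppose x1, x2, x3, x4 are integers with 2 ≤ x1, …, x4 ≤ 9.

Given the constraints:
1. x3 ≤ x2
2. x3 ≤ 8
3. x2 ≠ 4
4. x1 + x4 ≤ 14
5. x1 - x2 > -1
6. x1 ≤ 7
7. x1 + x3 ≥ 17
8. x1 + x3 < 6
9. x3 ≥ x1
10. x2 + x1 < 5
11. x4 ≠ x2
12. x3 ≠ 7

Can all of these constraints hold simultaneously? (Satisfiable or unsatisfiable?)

From constraint 6: x1 ≤ 7. From constraint 2: x3 ≤ 8. Hence x1 + x3 ≤ 15. But constraint 7 requires x1 + x3 ≥ 17, and 17 > 15. Contradiction.

Unsatisfiable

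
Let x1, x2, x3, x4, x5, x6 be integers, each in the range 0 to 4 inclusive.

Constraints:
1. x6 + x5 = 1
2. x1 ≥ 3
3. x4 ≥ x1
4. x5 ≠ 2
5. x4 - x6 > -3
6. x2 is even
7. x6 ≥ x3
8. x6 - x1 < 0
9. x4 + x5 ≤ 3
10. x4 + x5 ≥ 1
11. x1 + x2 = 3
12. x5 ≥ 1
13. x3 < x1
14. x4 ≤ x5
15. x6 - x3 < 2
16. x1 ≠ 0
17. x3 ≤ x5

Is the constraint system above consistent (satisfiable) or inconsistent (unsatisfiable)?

From constraints 2 and 3: x4 ≥ x1 ≥ 3. From constraint 12: x5 ≥ 1. Hence x4 + x5 ≥ 4. But constraint 9 requires x4 + x5 ≤ 3, and 3 < 4. Contradiction.

Unsatisfiable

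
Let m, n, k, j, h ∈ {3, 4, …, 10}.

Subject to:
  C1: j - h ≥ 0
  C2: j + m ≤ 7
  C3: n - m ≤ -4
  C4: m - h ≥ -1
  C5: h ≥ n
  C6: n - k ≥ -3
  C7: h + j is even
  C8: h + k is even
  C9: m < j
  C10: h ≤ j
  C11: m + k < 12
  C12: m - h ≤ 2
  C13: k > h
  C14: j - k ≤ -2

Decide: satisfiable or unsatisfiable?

Constraints 1, 3, 6, 12, and 14 give j − h ≥ 0, h − m ≥ -2, m − n ≥ 4, n − k ≥ -3, k − j ≥ 2.
Adding all 5 inequalities: the left sides telescope to 0, and the right sides sum to 0 + (-2) + 4 + (-3) + 2 = 1. So 0 ≥ 1, which is false.

Unsatisfiable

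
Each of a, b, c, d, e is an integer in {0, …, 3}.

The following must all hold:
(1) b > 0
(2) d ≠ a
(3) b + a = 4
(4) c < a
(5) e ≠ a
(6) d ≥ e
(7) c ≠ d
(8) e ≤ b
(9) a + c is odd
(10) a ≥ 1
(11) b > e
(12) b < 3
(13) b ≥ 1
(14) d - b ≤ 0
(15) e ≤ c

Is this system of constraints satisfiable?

Satisfiable

One satisfying assignment is a = 2, b = 2, c = 1, d = 0, e = 0.
For the less obvious constraints — constraint 3: b + a = 4; constraint 14: d - b = -2 — and the others hold by inspection.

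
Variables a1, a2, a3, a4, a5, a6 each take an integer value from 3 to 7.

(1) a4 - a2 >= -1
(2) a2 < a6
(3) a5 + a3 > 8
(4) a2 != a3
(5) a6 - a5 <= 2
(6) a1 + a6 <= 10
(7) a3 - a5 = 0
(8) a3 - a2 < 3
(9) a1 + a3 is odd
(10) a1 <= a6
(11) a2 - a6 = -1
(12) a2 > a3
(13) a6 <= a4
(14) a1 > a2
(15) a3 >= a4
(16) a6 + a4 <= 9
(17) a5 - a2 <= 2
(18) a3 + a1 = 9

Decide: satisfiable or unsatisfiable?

Unsatisfiable

Constraints 10, 12, 13, 14, and 15 give a6 ≤ a4, a4 ≤ a3, a3 < a2, a2 < a1, a1 ≤ a6. Chaining: a6 ≤ a4 ≤ a3 < a2 < a1 ≤ a6, which forces a6 < a6 — impossible.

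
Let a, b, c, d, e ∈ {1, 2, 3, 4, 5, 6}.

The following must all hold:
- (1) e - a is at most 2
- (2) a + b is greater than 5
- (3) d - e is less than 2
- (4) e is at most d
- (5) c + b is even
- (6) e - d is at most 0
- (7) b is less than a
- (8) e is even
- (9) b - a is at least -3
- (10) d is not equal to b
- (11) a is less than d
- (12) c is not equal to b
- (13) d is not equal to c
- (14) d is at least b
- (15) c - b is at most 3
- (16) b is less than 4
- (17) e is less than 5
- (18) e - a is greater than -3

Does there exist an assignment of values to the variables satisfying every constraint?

Satisfiable

Take a = 4, b = 2, c = 4, d = 5, e = 4. Then constraint 1: e - a = 0; constraint 2: a + b = 6; constraint 3: d - e = 1, and every other listed constraint is also met.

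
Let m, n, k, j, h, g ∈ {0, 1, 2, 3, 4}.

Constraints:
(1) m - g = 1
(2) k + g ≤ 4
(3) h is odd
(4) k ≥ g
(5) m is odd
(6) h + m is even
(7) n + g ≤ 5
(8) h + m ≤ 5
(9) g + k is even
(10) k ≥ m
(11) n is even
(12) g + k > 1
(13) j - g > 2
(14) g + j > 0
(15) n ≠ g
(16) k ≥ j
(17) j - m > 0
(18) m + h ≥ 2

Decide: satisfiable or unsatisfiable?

Setting (m, n, k, j, h, g) = (1, 2, 4, 3, 3, 0) satisfies everything: constraint 1: m - g = 1; constraint 2: k + g = 4, and the others follow.

Satisfiable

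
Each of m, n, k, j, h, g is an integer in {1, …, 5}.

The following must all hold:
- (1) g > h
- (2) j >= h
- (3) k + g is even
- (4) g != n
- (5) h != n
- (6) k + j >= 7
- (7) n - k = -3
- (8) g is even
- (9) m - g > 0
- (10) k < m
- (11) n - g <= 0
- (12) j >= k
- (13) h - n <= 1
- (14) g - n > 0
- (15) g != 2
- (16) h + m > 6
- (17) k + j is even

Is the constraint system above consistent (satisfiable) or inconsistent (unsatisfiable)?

Try m = 5, n = 1, k = 4, j = 4, h = 2, g = 4.
Check constraint 6: k + j = 8; constraint 7: n - k = -3. The remaining constraints are straightforward to verify.

Satisfiable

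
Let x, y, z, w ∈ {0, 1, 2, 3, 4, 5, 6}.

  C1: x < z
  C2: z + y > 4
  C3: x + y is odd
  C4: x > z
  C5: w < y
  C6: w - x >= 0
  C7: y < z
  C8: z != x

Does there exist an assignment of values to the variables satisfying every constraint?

Unsatisfiable

Constraints 4, 5, 6, and 7 give w < y, y < z, z < x, x ≤ w. Chaining: w < y < z < x ≤ w, which forces w < w — impossible.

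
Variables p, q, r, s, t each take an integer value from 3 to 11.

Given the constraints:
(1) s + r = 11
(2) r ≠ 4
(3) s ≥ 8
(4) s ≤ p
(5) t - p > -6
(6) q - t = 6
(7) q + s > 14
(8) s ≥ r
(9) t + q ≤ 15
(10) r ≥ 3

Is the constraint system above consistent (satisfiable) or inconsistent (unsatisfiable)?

Satisfiable

The assignment p = 8, q = 9, r = 3, s = 8, t = 3 works:
  constraint 1 holds since s + r = 11.
  constraint 5 holds since t - p = -5.
  constraint 6 holds since q - t = 6.
The rest check out directly.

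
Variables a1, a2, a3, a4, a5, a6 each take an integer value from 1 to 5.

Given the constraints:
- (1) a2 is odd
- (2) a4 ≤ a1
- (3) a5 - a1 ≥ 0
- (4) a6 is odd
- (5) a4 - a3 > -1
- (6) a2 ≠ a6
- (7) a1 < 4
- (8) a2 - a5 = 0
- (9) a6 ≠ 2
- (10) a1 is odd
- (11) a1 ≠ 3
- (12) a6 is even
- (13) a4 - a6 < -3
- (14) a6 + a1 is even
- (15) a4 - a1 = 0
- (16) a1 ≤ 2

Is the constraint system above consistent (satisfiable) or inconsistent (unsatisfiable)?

Unsatisfiable

Constraint 12 makes a6 even and constraint 10 makes a1 odd, so a6 + a1 must be odd. Constraint 14 says a6 + a1 is even — contradiction.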